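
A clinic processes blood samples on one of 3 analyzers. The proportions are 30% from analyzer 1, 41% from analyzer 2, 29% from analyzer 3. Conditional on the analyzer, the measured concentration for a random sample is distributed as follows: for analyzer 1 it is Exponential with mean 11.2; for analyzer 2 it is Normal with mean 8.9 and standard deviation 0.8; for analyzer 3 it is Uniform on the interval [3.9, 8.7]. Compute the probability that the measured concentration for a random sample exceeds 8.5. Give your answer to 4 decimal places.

Conditional on each analyzer, P(X > 8.5): 1: 0.468168; 2: 0.691462; 3: 0.0416667.
By total probability, P(X > 8.5) = 0.3·0.468168 + 0.41·0.691462 + 0.29·0.0416667 = 0.436033.

0.4360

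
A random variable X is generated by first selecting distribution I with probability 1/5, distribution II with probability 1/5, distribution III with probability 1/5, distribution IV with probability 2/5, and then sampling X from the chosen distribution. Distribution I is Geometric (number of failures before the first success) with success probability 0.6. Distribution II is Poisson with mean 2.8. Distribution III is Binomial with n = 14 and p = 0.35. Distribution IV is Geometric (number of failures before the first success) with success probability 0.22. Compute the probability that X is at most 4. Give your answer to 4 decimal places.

Conditional on each component, P(X ≤ 4): I: 0.98976; II: 0.847676; III: 0.422723; IV: 0.711283.
By total probability, P(X ≤ 4) = 0.2·0.98976 + 0.2·0.847676 + 0.2·0.422723 + 0.4·0.711283 = 0.736545.

0.7365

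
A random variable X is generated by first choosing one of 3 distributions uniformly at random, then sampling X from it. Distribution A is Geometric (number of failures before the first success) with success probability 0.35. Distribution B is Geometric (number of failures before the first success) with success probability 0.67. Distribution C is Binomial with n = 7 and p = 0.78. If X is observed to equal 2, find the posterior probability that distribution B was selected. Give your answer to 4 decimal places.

Likelihoods P(X=2 | ·): A: 0.147875; B: 0.072963; C: 0.00658449.
Posterior ∝ prior × likelihood. Numerator for B: 0.333333·0.072963 = 0.024321.
Normalizing constant: 0.333333·0.147875 + 0.333333·0.072963 + 0.333333·0.00658449 = 0.0758075.
P(B | observation) = 0.024321 / 0.0758075 = 0.320826.

0.3208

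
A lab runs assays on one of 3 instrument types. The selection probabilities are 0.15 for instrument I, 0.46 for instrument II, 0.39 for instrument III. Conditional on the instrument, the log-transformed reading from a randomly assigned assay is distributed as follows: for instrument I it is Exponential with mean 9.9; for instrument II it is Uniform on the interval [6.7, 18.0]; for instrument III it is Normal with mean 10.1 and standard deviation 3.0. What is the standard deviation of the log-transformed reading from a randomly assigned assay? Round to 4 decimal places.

Per component, I: μ=9.9, E[X²]=196.02; II: μ=12.35, E[X²]=163.163; III: μ=10.1, E[X²]=111.01.
E[X] = 0.15·9.9 + 0.46·12.35 + 0.39·10.1 = 11.105.
E[X²] = 0.15·196.02 + 0.46·163.163 + 0.39·111.01 = 147.752.
Var(X) = E[X²] − (E[X])² = 147.752 − 123.321 = 24.431.
SD(X) = √24.431 = 4.94277.

4.9428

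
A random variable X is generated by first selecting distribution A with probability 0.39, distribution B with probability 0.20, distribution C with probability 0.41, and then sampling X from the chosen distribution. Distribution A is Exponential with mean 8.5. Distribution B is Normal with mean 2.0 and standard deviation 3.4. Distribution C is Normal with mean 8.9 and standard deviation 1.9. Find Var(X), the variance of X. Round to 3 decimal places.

39.195

Per component, A: μ=8.5, E[X²]=144.5; B: μ=2, E[X²]=15.56; C: μ=8.9, E[X²]=82.82.
E[X] = 0.39·8.5 + 0.2·2 + 0.41·8.9 = 7.364.
E[X²] = 0.39·144.5 + 0.2·15.56 + 0.41·82.82 = 93.4232.
Var(X) = E[X²] − (E[X])² = 93.4232 − 54.2285 = 39.1947.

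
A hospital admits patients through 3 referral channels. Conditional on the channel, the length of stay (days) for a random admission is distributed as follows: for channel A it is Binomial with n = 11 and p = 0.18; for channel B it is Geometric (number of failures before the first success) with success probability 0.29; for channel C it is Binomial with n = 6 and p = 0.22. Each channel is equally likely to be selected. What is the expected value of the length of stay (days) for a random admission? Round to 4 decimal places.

1.9161

Component means — A: 1.98; B: 2.44828; C: 1.32.
E[X] = 0.333333·1.98 + 0.333333·2.44828 + 0.333333·1.32 = 1.91609.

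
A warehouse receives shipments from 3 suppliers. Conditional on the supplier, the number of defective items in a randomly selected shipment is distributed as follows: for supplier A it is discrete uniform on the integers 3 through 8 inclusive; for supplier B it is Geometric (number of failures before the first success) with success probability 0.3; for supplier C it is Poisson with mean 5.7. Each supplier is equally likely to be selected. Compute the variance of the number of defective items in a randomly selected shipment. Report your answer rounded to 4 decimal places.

Per component, A: μ=5.5, E[X²]=33.1667; B: μ=2.33333, E[X²]=13.2222; C: μ=5.7, E[X²]=38.19.
E[X] = 0.333333·5.5 + 0.333333·2.33333 + 0.333333·5.7 = 4.51111.
E[X²] = 0.333333·33.1667 + 0.333333·13.2222 + 0.333333·38.19 = 28.193.
Var(X) = E[X²] − (E[X])² = 28.193 − 20.3501 = 7.84284.

7.8428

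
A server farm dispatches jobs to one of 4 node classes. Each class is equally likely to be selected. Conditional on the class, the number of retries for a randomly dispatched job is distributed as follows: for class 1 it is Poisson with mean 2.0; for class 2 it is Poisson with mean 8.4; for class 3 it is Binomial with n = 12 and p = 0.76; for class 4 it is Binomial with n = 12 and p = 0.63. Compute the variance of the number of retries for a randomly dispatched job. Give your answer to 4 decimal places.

11.7356

Per component, 1: μ=2, E[X²]=6; 2: μ=8.4, E[X²]=78.96; 3: μ=9.12, E[X²]=85.3632; 4: μ=7.56, E[X²]=59.9508.
E[X] = 0.25·2 + 0.25·8.4 + 0.25·9.12 + 0.25·7.56 = 6.77.
E[X²] = 0.25·6 + 0.25·78.96 + 0.25·85.3632 + 0.25·59.9508 = 57.5685.
Var(X) = E[X²] − (E[X])² = 57.5685 − 45.8329 = 11.7356.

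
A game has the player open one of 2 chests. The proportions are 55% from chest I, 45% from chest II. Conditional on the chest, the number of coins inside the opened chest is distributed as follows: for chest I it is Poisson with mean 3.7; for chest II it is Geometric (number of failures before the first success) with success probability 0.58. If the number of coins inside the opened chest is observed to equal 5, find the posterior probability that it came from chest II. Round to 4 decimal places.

0.0416

Likelihoods P(X=5 | ·): I: 0.142869; II: 0.00758009.
Posterior ∝ prior × likelihood. Numerator for II: 0.45·0.00758009 = 0.00341104.
Normalizing constant: 0.55·0.142869 + 0.45·0.00758009 = 0.081989.
P(II | observation) = 0.00341104 / 0.081989 = 0.0416037.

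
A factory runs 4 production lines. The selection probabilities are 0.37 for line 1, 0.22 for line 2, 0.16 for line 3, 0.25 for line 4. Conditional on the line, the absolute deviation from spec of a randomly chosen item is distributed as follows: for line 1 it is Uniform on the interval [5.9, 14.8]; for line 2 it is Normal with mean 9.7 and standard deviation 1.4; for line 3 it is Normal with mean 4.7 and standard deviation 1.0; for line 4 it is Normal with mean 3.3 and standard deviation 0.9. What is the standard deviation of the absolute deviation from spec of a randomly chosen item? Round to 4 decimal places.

Per component, 1: μ=10.35, E[X²]=113.723; 2: μ=9.7, E[X²]=96.05; 3: μ=4.7, E[X²]=23.09; 4: μ=3.3, E[X²]=11.7.
E[X] = 0.37·10.35 + 0.22·9.7 + 0.16·4.7 + 0.25·3.3 = 7.5405.
E[X²] = 0.37·113.723 + 0.22·96.05 + 0.16·23.09 + 0.25·11.7 = 69.828.
Var(X) = E[X²] − (E[X])² = 69.828 − 56.8591 = 12.9689.
SD(X) = √12.9689 = 3.60123.

3.6012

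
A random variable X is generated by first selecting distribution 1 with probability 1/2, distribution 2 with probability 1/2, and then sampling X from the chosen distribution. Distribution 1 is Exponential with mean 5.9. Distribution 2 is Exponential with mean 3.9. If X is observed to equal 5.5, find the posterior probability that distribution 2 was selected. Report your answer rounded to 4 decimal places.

Likelihoods f(5.5 | ·): 1: 0.0667263; 2: 0.0625848.
Posterior ∝ prior × likelihood. Numerator for 2: 0.5·0.0625848 = 0.0312924.
Normalizing constant: 0.5·0.0667263 + 0.5·0.0625848 = 0.0646556.
P(2 | observation) = 0.0312924 / 0.0646556 = 0.483986.

0.4840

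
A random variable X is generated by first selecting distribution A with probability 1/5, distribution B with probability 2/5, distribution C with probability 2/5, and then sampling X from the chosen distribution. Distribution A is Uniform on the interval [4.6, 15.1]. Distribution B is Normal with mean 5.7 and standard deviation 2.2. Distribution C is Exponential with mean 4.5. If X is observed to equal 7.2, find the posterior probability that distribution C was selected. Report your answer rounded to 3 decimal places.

0.190

Likelihoods f(7.2 | ·): A: 0.0952381; B: 0.143728; C: 0.0448659.
Posterior ∝ prior × likelihood. Numerator for C: 0.4·0.0448659 = 0.0179464.
Normalizing constant: 0.2·0.0952381 + 0.4·0.143728 + 0.4·0.0448659 = 0.0944851.
P(C | observation) = 0.0179464 / 0.0944851 = 0.189938.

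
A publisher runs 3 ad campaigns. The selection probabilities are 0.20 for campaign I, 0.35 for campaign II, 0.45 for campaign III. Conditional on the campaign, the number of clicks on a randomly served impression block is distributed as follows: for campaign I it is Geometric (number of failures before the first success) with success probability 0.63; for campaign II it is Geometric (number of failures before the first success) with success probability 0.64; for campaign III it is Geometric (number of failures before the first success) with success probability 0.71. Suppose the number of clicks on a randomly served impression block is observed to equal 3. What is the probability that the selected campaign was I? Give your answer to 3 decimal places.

0.259

Likelihoods P(X=3 | ·): I: 0.0319114; II: 0.0298598; III: 0.0173162.
Posterior ∝ prior × likelihood. Numerator for I: 0.2·0.0319114 = 0.00638228.
Normalizing constant: 0.2·0.0319114 + 0.35·0.0298598 + 0.45·0.0173162 = 0.0246255.
P(I | observation) = 0.00638228 / 0.0246255 = 0.259173.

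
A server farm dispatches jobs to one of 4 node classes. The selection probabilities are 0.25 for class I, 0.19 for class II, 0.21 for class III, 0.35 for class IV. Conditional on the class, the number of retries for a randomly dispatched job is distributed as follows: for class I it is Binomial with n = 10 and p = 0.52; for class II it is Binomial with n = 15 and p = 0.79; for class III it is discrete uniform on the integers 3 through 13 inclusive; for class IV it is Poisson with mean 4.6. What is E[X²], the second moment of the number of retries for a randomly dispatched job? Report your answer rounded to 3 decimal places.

59.093

For each component E[X²] = Var + (mean)², giving I: 29.536; II: 142.911; III: 74; IV: 25.76.
Overall E[X²] = 0.25·29.536 + 0.19·142.911 + 0.21·74 + 0.35·25.76 = 59.0931.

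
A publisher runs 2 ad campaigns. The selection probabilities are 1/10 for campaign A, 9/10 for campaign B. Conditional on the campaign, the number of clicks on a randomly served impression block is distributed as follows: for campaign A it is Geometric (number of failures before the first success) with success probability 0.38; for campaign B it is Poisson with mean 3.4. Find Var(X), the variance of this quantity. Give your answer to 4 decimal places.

Per component, A: μ=1.63158, E[X²]=6.95568; B: μ=3.4, E[X²]=14.96.
E[X] = 0.1·1.63158 + 0.9·3.4 = 3.22316.
E[X²] = 0.1·6.95568 + 0.9·14.96 = 14.1596.
Var(X) = E[X²] − (E[X])² = 14.1596 − 10.3887 = 3.77082.

3.7708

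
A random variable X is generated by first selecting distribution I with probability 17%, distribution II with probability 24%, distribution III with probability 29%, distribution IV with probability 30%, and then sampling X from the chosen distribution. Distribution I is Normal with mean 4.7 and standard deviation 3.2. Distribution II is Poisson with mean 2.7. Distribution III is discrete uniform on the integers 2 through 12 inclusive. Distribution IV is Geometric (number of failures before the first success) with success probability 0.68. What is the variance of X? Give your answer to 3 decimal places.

Per component, I: μ=4.7, E[X²]=32.33; II: μ=2.7, E[X²]=9.99; III: μ=7, E[X²]=59; IV: μ=0.470588, E[X²]=0.913495.
E[X] = 0.17·4.7 + 0.24·2.7 + 0.29·7 + 0.3·0.470588 = 3.61818.
E[X²] = 0.17·32.33 + 0.24·9.99 + 0.29·59 + 0.3·0.913495 = 25.2777.
Var(X) = E[X²] − (E[X])² = 25.2777 − 13.0912 = 12.1865.

12.187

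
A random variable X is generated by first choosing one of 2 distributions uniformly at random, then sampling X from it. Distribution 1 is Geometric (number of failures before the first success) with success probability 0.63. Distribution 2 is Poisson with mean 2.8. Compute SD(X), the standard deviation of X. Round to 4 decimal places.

Per component, 1: μ=0.587302, E[X²]=1.27715; 2: μ=2.8, E[X²]=10.64.
E[X] = 0.5·0.587302 + 0.5·2.8 = 1.69365.
E[X²] = 0.5·1.27715 + 0.5·10.64 = 5.95857.
Var(X) = E[X²] − (E[X])² = 5.95857 − 2.86845 = 3.09012.
SD(X) = √3.09012 = 1.75787.

1.7579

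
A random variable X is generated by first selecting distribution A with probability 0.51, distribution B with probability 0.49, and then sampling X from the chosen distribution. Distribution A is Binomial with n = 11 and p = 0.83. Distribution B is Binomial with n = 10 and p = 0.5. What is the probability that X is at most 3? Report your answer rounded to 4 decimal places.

0.0843

Conditional on each component, P(X ≤ 3): A: 7.04934e-05; B: 0.171875.
By total probability, P(X ≤ 3) = 0.51·7.04934e-05 + 0.49·0.171875 = 0.0842547.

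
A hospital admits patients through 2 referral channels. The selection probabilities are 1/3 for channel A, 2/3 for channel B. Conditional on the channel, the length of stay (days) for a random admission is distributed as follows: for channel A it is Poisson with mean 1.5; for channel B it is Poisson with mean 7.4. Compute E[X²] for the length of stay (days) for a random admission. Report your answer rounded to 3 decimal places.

42.690

For each component E[X²] = Var + (mean)², giving A: 3.75; B: 62.16.
Overall E[X²] = 0.333333·3.75 + 0.666667·62.16 = 42.69.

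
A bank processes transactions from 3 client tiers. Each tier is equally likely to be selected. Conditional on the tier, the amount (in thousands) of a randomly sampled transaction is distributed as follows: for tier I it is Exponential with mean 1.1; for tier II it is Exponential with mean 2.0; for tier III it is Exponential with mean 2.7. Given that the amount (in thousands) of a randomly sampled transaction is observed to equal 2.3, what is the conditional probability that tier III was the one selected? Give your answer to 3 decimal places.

0.369

Likelihoods f(2.3 | ·): I: 0.112341; II: 0.158318; III: 0.158009.
Posterior ∝ prior × likelihood. Numerator for III: 0.333333·0.158009 = 0.0526696.
Normalizing constant: 0.333333·0.112341 + 0.333333·0.158318 + 0.333333·0.158009 = 0.142889.
P(III | observation) = 0.0526696 / 0.142889 = 0.368604.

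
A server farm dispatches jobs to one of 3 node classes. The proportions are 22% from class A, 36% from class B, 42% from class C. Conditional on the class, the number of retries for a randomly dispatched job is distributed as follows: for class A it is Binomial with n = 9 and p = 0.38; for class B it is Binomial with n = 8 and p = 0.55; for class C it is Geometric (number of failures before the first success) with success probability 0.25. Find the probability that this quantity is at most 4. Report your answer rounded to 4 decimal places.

0.6789

Conditional on each class, P(X ≤ 4): A: 0.773776; B: 0.523044; C: 0.762695.
By total probability, P(X ≤ 4) = 0.22·0.773776 + 0.36·0.523044 + 0.42·0.762695 = 0.678859.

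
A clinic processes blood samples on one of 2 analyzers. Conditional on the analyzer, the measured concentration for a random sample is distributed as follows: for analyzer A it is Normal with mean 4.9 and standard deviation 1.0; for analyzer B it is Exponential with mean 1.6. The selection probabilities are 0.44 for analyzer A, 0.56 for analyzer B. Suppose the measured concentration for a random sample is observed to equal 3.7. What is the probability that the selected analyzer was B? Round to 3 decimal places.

Likelihoods f(3.7 | ·): A: 0.194186; B: 0.0618834.
Posterior ∝ prior × likelihood. Numerator for B: 0.56·0.0618834 = 0.0346547.
Normalizing constant: 0.44·0.194186 + 0.56·0.0618834 = 0.120097.
P(B | observation) = 0.0346547 / 0.120097 = 0.288557.

0.289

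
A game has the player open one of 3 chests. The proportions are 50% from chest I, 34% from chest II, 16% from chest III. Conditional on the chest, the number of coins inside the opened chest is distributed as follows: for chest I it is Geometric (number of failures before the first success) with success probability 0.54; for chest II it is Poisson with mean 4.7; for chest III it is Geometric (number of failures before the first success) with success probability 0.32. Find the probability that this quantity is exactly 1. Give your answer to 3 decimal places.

0.174

Conditional on each chest, P(X = 1): I: 0.2484; II: 0.0427478; III: 0.2176.
By total probability, P(X = 1) = 0.5·0.2484 + 0.34·0.0427478 + 0.16·0.2176 = 0.17355.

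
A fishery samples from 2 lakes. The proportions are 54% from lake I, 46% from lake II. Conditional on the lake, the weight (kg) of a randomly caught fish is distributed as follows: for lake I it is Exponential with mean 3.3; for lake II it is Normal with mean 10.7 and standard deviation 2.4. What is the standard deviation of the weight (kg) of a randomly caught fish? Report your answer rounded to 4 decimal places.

Per component, I: μ=3.3, E[X²]=21.78; II: μ=10.7, E[X²]=120.25.
E[X] = 0.54·3.3 + 0.46·10.7 = 6.704.
E[X²] = 0.54·21.78 + 0.46·120.25 = 67.0762.
Var(X) = E[X²] − (E[X])² = 67.0762 − 44.9436 = 22.1326.
SD(X) = √22.1326 = 4.70453.

4.7045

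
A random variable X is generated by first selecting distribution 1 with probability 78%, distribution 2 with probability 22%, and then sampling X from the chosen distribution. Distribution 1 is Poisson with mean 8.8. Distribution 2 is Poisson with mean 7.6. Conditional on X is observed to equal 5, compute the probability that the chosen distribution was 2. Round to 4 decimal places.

0.3103

Likelihoods P(X=5 | ·): 1: 0.0662889; 2: 0.105742.
Posterior ∝ prior × likelihood. Numerator for 2: 0.22·0.105742 = 0.0232633.
Normalizing constant: 0.78·0.0662889 + 0.22·0.105742 = 0.0749686.
P(2 | observation) = 0.0232633 / 0.0749686 = 0.310307.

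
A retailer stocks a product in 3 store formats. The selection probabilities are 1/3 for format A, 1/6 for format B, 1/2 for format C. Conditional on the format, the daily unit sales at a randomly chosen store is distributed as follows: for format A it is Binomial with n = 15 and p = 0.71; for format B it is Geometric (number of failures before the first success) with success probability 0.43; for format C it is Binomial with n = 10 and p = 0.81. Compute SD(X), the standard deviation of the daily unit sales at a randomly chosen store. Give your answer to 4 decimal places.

3.4715

Per component, A: μ=10.65, E[X²]=116.511; B: μ=1.32558, E[X²]=4.83991; C: μ=8.1, E[X²]=67.149.
E[X] = 0.333333·10.65 + 0.166667·1.32558 + 0.5·8.1 = 7.82093.
E[X²] = 0.333333·116.511 + 0.166667·4.83991 + 0.5·67.149 = 73.2182.
Var(X) = E[X²] − (E[X])² = 73.2182 − 61.1669 = 12.0512.
SD(X) = √12.0512 = 3.47148.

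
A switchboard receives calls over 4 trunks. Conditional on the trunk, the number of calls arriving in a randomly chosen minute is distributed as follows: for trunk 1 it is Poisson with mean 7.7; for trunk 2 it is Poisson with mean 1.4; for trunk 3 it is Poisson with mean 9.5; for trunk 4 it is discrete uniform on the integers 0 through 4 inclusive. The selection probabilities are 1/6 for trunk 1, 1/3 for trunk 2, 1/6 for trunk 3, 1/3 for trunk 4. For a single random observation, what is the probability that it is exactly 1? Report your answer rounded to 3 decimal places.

Conditional on each trunk, P(X = 1): 1: 0.00348677; 2: 0.345236; 3: 0.000711092; 4: 0.2.
By total probability, P(X = 1) = 0.166667·0.00348677 + 0.333333·0.345236 + 0.166667·0.000711092 + 0.333333·0.2 = 0.182445.

0.182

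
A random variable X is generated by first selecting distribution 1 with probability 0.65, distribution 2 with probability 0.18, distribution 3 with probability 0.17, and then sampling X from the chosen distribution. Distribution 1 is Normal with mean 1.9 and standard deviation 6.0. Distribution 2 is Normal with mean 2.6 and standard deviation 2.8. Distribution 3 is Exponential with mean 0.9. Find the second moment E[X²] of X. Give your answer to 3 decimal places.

28.650

For each component E[X²] = Var + (mean)², giving 1: 39.61; 2: 14.6; 3: 1.62.
Overall E[X²] = 0.65·39.61 + 0.18·14.6 + 0.17·1.62 = 28.6499.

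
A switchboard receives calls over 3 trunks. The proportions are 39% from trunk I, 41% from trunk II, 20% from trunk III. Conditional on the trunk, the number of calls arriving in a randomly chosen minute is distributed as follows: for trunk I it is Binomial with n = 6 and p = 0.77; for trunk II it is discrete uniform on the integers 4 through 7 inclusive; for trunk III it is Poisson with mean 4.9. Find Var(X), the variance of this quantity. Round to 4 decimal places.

2.0664

Per component, I: μ=4.62, E[X²]=22.407; II: μ=5.5, E[X²]=31.5; III: μ=4.9, E[X²]=28.91.
E[X] = 0.39·4.62 + 0.41·5.5 + 0.2·4.9 = 5.0368.
E[X²] = 0.39·22.407 + 0.41·31.5 + 0.2·28.91 = 27.4357.
Var(X) = E[X²] − (E[X])² = 27.4357 − 25.3694 = 2.06638.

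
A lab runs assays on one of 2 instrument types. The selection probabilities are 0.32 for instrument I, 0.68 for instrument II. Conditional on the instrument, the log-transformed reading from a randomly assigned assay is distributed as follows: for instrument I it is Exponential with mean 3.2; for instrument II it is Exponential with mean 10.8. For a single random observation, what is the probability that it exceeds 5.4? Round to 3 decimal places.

Conditional on each instrument, P(X > 5.4): I: 0.184981; II: 0.606531.
By total probability, P(X > 5.4) = 0.32·0.184981 + 0.68·0.606531 = 0.471635.

0.472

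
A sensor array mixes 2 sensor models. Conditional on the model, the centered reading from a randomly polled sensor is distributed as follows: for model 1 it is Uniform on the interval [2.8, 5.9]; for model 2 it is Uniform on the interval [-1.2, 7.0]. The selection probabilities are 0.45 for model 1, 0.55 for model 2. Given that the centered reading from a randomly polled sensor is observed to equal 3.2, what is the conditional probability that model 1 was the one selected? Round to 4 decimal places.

0.6840

Likelihoods f(3.2 | ·): 1: 0.322581; 2: 0.121951.
Posterior ∝ prior × likelihood. Numerator for 1: 0.45·0.322581 = 0.145161.
Normalizing constant: 0.45·0.322581 + 0.55·0.121951 = 0.212234.
P(1 | observation) = 0.145161 / 0.212234 = 0.683967.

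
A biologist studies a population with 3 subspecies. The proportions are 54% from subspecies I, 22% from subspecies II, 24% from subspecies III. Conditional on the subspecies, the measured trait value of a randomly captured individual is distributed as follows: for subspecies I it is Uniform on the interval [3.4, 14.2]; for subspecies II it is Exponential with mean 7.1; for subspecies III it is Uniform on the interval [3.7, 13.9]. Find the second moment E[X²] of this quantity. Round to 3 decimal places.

89.913

For each component E[X²] = Var + (mean)², giving I: 87.16; II: 100.82; III: 86.11.
Overall E[X²] = 0.54·87.16 + 0.22·100.82 + 0.24·86.11 = 89.9132.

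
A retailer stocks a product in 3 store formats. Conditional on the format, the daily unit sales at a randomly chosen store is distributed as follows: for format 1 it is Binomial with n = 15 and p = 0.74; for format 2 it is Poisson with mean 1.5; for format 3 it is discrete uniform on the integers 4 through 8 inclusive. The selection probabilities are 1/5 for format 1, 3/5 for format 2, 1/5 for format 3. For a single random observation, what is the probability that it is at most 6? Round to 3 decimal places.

Conditional on each format, P(X ≤ 6): 1: 0.00557228; 2: 0.999074; 3: 0.6.
By total probability, P(X ≤ 6) = 0.2·0.00557228 + 0.6·0.999074 + 0.2·0.6 = 0.720559.

0.721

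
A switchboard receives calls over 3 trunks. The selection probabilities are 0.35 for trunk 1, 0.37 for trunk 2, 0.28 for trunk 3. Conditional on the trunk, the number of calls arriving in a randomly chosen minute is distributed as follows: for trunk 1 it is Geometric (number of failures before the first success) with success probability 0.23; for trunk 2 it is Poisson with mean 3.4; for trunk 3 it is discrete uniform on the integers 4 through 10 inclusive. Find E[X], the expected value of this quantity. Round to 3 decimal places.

Component means — 1: 3.34783; 2: 3.4; 3: 7.
E[X] = 0.35·3.34783 + 0.37·3.4 + 0.28·7 = 4.38974.

4.390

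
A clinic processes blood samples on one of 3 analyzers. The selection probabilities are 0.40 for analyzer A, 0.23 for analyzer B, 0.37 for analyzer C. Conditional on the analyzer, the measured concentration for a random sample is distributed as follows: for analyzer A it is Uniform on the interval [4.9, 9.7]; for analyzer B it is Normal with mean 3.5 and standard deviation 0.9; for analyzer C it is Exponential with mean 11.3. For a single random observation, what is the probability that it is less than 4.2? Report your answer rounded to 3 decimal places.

0.295

Conditional on each analyzer, P(X < 4.2): A: 0; B: 0.78165; C: 0.310426.
By total probability, P(X < 4.2) = 0.4·0 + 0.23·0.78165 + 0.37·0.310426 = 0.294637.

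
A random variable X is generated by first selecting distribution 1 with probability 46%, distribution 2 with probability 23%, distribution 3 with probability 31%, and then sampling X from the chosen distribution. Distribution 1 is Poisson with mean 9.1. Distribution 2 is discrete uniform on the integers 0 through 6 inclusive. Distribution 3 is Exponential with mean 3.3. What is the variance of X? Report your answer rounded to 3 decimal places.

17.222

Per component, 1: μ=9.1, E[X²]=91.91; 2: μ=3, E[X²]=13; 3: μ=3.3, E[X²]=21.78.
E[X] = 0.46·9.1 + 0.23·3 + 0.31·3.3 = 5.899.
E[X²] = 0.46·91.91 + 0.23·13 + 0.31·21.78 = 52.0204.
Var(X) = E[X²] − (E[X])² = 52.0204 − 34.7982 = 17.2222.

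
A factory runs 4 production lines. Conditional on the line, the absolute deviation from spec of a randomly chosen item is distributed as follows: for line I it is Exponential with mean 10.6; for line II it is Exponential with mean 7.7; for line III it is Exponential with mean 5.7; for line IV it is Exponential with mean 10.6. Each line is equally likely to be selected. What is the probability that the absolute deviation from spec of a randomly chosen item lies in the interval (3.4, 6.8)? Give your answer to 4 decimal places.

0.2188

Conditional on each line, P(3.4 < X < 6.8): I: 0.199104; II: 0.229541; III: 0.247425; IV: 0.199104.
By total probability, P(3.4 < X < 6.8) = 0.25·0.199104 + 0.25·0.229541 + 0.25·0.247425 + 0.25·0.199104 = 0.218794.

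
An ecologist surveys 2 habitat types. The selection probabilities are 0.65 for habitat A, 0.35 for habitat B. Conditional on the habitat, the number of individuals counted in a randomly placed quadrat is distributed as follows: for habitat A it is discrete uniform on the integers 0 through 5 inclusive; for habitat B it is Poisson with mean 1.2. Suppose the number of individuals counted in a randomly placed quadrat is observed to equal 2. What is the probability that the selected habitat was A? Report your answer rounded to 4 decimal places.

Likelihoods P(X=2 | ·): A: 0.166667; B: 0.21686.
Posterior ∝ prior × likelihood. Numerator for A: 0.65·0.166667 = 0.108333.
Normalizing constant: 0.65·0.166667 + 0.35·0.21686 = 0.184234.
P(A | observation) = 0.108333 / 0.184234 = 0.588019.

0.5880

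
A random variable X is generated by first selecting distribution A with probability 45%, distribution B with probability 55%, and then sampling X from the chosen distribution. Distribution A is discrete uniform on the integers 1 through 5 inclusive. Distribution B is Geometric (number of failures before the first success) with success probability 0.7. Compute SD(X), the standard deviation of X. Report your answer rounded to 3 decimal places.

1.695

Per component, A: μ=3, E[X²]=11; B: μ=0.428571, E[X²]=0.795918.
E[X] = 0.45·3 + 0.55·0.428571 = 1.58571.
E[X²] = 0.45·11 + 0.55·0.795918 = 5.38776.
Var(X) = E[X²] − (E[X])² = 5.38776 − 2.51449 = 2.87327.
SD(X) = √2.87327 = 1.69507.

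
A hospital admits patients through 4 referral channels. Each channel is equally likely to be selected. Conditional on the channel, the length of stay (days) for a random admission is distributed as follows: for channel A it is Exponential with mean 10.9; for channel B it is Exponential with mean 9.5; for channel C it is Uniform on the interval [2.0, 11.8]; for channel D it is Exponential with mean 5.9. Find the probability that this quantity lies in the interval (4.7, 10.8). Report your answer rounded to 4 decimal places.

0.3701

Conditional on each channel, P(4.7 < X < 10.8): A: 0.278464; B: 0.288901; C: 0.622449; D: 0.290523.
By total probability, P(4.7 < X < 10.8) = 0.25·0.278464 + 0.25·0.288901 + 0.25·0.622449 + 0.25·0.290523 = 0.370084.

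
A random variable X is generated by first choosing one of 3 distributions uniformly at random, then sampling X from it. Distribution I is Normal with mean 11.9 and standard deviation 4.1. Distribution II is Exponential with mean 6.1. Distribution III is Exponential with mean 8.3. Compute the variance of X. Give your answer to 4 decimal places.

46.6856

Per component, I: μ=11.9, E[X²]=158.42; II: μ=6.1, E[X²]=74.42; III: μ=8.3, E[X²]=137.78.
E[X] = 0.333333·11.9 + 0.333333·6.1 + 0.333333·8.3 = 8.76667.
E[X²] = 0.333333·158.42 + 0.333333·74.42 + 0.333333·137.78 = 123.54.
Var(X) = E[X²] − (E[X])² = 123.54 − 76.8544 = 46.6856.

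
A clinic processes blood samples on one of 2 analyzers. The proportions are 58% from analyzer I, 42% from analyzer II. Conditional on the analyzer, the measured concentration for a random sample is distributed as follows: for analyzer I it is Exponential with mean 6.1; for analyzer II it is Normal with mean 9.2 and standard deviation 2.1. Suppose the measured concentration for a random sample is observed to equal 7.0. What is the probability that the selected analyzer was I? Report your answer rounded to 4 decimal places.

0.3957

Likelihoods f(7.0 | ·): I: 0.0520355; II: 0.109741.
Posterior ∝ prior × likelihood. Numerator for I: 0.58·0.0520355 = 0.0301806.
Normalizing constant: 0.58·0.0520355 + 0.42·0.109741 = 0.076272.
P(I | observation) = 0.0301806 / 0.076272 = 0.395697.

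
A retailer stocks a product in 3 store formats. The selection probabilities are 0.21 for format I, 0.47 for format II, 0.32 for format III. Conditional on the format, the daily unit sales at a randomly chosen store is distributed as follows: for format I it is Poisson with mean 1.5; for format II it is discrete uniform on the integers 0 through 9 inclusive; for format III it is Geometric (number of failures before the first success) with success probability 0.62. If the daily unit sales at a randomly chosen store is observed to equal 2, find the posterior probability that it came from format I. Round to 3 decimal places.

Likelihoods P(X=2 | ·): I: 0.251021; II: 0.1; III: 0.089528.
Posterior ∝ prior × likelihood. Numerator for I: 0.21·0.251021 = 0.0527145.
Normalizing constant: 0.21·0.251021 + 0.47·0.1 + 0.32·0.089528 = 0.128363.
P(I | observation) = 0.0527145 / 0.128363 = 0.410666.

0.411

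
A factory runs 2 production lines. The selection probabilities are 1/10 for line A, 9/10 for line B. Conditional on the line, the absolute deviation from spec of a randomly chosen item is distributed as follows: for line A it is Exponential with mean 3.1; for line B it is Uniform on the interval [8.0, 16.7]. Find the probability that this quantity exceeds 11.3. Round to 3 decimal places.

Conditional on each line, P(X > 11.3): A: 0.0261172; B: 0.62069.
By total probability, P(X > 11.3) = 0.1·0.0261172 + 0.9·0.62069 = 0.561232.

0.561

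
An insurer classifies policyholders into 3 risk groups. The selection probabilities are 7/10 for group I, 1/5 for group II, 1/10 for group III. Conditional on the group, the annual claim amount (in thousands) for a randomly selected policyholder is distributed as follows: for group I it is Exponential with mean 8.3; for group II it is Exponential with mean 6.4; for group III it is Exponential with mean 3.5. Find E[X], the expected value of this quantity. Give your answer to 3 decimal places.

7.440

Component means — I: 8.3; II: 6.4; III: 3.5.
E[X] = 0.7·8.3 + 0.2·6.4 + 0.1·3.5 = 7.44.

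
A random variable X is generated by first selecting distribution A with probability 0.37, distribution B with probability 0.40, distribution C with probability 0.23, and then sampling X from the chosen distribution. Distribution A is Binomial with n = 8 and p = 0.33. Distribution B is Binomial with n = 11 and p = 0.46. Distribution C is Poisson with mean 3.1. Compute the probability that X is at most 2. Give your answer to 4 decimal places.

Conditional on each component, P(X ≤ 2): A: 0.476435; B: 0.0572449; C: 0.401163.
By total probability, P(X ≤ 2) = 0.37·0.476435 + 0.4·0.0572449 + 0.23·0.401163 = 0.291447.

0.2914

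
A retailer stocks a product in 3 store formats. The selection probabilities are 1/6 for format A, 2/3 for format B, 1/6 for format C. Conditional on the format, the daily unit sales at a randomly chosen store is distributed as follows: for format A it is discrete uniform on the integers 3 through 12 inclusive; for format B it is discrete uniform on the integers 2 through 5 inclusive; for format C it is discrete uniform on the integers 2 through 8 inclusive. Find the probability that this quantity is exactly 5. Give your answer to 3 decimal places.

Conditional on each format, P(X = 5): A: 0.1; B: 0.25; C: 0.142857.
By total probability, P(X = 5) = 0.166667·0.1 + 0.666667·0.25 + 0.166667·0.142857 = 0.207143.

0.207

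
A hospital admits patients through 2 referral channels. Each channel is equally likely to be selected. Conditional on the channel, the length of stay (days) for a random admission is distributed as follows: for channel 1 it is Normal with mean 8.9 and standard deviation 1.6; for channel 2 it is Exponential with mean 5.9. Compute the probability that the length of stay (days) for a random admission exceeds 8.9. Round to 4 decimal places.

Conditional on each channel, P(X > 8.9): 1: 0.5; 2: 0.221247.
By total probability, P(X > 8.9) = 0.5·0.5 + 0.5·0.221247 = 0.360624.

0.3606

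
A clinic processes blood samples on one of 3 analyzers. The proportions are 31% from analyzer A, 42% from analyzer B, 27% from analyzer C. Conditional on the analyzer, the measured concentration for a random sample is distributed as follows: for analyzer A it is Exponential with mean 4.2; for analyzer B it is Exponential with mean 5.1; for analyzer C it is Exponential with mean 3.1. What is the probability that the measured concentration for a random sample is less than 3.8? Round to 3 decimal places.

0.596

Conditional on each analyzer, P(X < 3.8): A: 0.595362; B: 0.525312; C: 0.706479.
By total probability, P(X < 3.8) = 0.31·0.595362 + 0.42·0.525312 + 0.27·0.706479 = 0.595943.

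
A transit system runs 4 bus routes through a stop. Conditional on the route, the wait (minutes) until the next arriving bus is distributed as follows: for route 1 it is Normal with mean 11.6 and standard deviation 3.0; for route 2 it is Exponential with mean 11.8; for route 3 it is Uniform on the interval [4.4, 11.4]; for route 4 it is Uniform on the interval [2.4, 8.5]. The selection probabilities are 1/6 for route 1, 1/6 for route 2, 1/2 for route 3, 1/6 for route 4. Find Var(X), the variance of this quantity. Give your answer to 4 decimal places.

Per component, 1: μ=11.6, E[X²]=143.56; 2: μ=11.8, E[X²]=278.48; 3: μ=7.9, E[X²]=66.4933; 4: μ=5.45, E[X²]=32.8033.
E[X] = 0.166667·11.6 + 0.166667·11.8 + 0.5·7.9 + 0.166667·5.45 = 8.75833.
E[X²] = 0.166667·143.56 + 0.166667·278.48 + 0.5·66.4933 + 0.166667·32.8033 = 109.054.
Var(X) = E[X²] − (E[X])² = 109.054 − 76.7084 = 32.3455.

32.3455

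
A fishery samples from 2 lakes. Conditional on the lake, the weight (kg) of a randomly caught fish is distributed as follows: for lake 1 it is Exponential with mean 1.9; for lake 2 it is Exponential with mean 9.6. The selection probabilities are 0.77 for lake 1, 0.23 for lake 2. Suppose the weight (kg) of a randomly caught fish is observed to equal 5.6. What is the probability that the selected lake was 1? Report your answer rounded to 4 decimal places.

0.6140

Likelihoods f(5.6 | ·): 1: 0.0276198; 2: 0.0581287.
Posterior ∝ prior × likelihood. Numerator for 1: 0.77·0.0276198 = 0.0212672.
Normalizing constant: 0.77·0.0276198 + 0.23·0.0581287 = 0.0346368.
P(1 | observation) = 0.0212672 / 0.0346368 = 0.614007.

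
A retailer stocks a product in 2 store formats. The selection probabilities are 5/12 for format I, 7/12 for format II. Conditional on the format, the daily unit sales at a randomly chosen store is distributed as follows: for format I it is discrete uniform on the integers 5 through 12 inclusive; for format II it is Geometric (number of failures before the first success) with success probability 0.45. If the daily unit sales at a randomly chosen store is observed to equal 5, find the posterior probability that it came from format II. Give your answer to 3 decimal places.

0.202

Likelihoods P(X=5 | ·): I: 0.125; II: 0.0226478.
Posterior ∝ prior × likelihood. Numerator for II: 0.583333·0.0226478 = 0.0132112.
Normalizing constant: 0.416667·0.125 + 0.583333·0.0226478 = 0.0652945.
P(II | observation) = 0.0132112 / 0.0652945 = 0.202333.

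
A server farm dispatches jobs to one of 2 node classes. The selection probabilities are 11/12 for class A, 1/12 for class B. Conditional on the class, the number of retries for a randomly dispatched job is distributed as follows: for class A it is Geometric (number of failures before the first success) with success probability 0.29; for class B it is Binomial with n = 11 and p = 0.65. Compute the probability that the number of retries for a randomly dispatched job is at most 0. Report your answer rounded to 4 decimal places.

0.2658

Conditional on each class, P(X ≤ 0): A: 0.29; B: 9.65492e-06.
By total probability, P(X ≤ 0) = 0.916667·0.29 + 0.0833333·9.65492e-06 = 0.265834.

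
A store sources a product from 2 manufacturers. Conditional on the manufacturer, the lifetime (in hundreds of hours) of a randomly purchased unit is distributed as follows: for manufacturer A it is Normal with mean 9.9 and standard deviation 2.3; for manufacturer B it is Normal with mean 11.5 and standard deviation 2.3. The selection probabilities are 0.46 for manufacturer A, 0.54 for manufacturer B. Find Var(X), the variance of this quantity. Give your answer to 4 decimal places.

5.9259

Per component, A: μ=9.9, E[X²]=103.3; B: μ=11.5, E[X²]=137.54.
E[X] = 0.46·9.9 + 0.54·11.5 = 10.764.
E[X²] = 0.46·103.3 + 0.54·137.54 = 121.79.
Var(X) = E[X²] − (E[X])² = 121.79 − 115.864 = 5.9259.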